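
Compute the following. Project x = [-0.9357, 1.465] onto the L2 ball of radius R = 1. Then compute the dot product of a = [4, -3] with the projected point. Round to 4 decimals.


Step 1: Compute ||x|| (intermediates to 6 decimals).
||x|| = sqrt((-0.9357)^2 + 1.465^2) = 1.738321
Step 2: Project.
Since ||x|| > R, scale = R/||x|| = 1/1.738321 = 0.575268, proj(x) = scale * x
proj(x) = [-0.538278, 0.842768]
Step 3: Dot product.
a^T * proj(x) = 4*(-0.538278) - 3*0.842768 = -4.6814


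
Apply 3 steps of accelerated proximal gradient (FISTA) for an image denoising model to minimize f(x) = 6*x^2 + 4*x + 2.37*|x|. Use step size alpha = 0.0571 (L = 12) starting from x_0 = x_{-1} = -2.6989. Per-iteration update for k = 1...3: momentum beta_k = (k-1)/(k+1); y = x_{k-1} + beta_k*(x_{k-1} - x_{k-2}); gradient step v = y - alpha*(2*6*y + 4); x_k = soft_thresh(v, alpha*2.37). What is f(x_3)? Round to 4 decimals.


FISTA on f(x) = 6*x^2 + 4*x + 2.37*|x|
L = 12, alpha = 0.0571
Iteration 1: beta = 0.0, y = -2.6989 + 0.0*(-2.6989 + 2.6989) = -2.6989
  grad(y) = -28.3868, v = y - alpha*grad = -1.078
  prox(v) = soft_thresh(-1.078, 0.1353) = -0.9427
Iteration 2: beta = 0.3333, y = -0.9427 + 0.3333*(-0.9427 + 2.6989) = -0.3573
  grad(y) = -0.2874, v = y - alpha*grad = -0.3409
  prox(v) = soft_thresh(-0.3409, 0.1353) = -0.2055
Iteration 3: beta = 0.5, y = -0.2055 + 0.5*(-0.2055 + 0.9427) = 0.163
  grad(y) = 5.9563, v = y - alpha*grad = -0.1771
  prox(v) = soft_thresh(-0.1771, 0.1353) = -0.0418
f(x_3) = 6*(-0.0418)^2 + 4*(-0.0418) + 2.37*|-0.0418| = -0.0576


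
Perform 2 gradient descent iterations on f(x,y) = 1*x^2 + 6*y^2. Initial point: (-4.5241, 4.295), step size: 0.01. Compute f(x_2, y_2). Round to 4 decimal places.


Gradient descent on f(x,y) = 1*x^2 + 6*y^2.
Starting point: (-4.5241, 4.295), alpha = 0.01
Step 1: grad_x = 2*1*-4.5241 = -9.0482, grad_y = 2*6*4.295 = 51.54
  x_1 = -4.5241 - 0.01*-9.0482 = -4.4336
  y_1 = 4.295 - 0.01*51.54 = 3.7796
Step 2: grad_x = 2*1*-4.4336 = -8.8672, grad_y = 2*6*3.7796 = 45.3552
  x_2 = -4.4336 - 0.01*-8.8672 = -4.3449
  y_2 = 3.7796 - 0.01*45.3552 = 3.326
f(-4.3449, 3.326) = 1*(-4.3449)^2 + 6*3.326^2 = 85.2541


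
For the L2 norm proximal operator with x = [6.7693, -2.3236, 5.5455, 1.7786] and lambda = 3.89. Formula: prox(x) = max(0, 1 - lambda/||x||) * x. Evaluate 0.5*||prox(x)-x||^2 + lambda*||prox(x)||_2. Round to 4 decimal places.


Step 1: Compute ||x||.
||x|| = 9.2271
Step 2: Compute scaling factor.
scale = max(0, 1 - 3.89/9.2271) = 0.5784
Step 3: prox(x) = [3.9155, -1.344, 3.2076, 1.0288]
||prox(x)|| = 5.3371
Step 4: Proximal objective.
0.5*||prox-x||^2 = 7.5661
lambda*||prox|| = 20.7613
Total = 28.3272


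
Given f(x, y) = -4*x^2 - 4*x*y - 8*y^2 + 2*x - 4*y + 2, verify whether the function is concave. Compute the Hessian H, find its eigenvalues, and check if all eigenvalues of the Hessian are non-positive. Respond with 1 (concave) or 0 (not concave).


The Hessian of f(x,y) = -4*x^2 - 4*x*y - 8*y^2 + 2*x - 4*y + 2 is:
H = [[-8, -4], [-4, -16]]
Trace = -8 - 16 = -24
Determinant = -8*-16 - (-4)^2 = 112
Discriminant = (-24)^2 - 4*112 = 128.0
Eigenvalues: lambda_1 = -17.6569, lambda_2 = -6.3431
The function is concave.

1


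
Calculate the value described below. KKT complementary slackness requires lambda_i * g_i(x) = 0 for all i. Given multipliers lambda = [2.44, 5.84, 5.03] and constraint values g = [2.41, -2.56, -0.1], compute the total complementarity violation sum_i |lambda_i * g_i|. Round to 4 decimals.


KKT complementary slackness check:
lambda_1 * g_1 = 2.44 * 2.41 = 5.8804
lambda_2 * g_2 = 5.84 * -2.56 = -14.9504
lambda_3 * g_3 = 5.03 * -0.1 = -0.503
Total violation = 5.8804 + 14.9504 + 0.503 = 21.3338


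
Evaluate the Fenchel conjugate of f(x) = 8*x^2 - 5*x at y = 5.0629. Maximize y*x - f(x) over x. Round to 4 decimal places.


f*(y) = sup_x {y*x - a*x^2 - b*x} = sup_x {(y-b)*x - a*x^2}
FOC: (y - b) - 2a*x = 0 => x* = (y - b)/(2a)
x* = (5.0629 + 5)/(2*8) = 0.6289
f*(5.0629) = (y-b)^2/(4a) = (5.0629 + 5)^2/(4*8)
= 101.262/32 = 3.1644


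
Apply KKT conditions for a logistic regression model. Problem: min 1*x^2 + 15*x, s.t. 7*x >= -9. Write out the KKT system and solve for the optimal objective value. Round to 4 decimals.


Step 1: Try lambda = 0 (constraint inactive).
x_unc = -15/(2*1) = -7.5
Check: 7*-7.5 = -52.5 < -9 -- violated!
Step 2: Constraint must be active: 7*x = -9
x* = -9/7 = -1.2857 (rounded; the exact value -9/7 is used below)
lambda = (2*1*(-9/7) + 15)/7 = 1.7755
Step 3: Compute optimal value.
f(x*) = 1*(-9/7)^2 + 15*(-9/7) = -17.6327


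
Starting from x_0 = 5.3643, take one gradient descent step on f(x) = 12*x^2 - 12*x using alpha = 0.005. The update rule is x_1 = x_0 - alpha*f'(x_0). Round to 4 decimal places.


We compute the gradient at x_0 and apply the update.
f'(x) = 24*x - 12
f'(5.3643) = 24*5.3643 - 12 = 116.7432
x_1 = 5.3643 - 0.005*116.7432 = 4.7806


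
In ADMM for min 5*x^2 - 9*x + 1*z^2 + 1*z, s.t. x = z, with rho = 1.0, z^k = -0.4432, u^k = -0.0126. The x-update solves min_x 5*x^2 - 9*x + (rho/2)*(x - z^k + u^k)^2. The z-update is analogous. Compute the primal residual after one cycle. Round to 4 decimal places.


ADMM iteration with rho = 1.0, z^k = -0.4432, u^k = -0.0126
Step 1: x-update.
Minimize 5*x^2 - 9*x + (1.0/2)*(x + 0.4432 - 0.0126)^2
FOC: (2*5 + 1.0)*x = 9 + 1.0*(-0.4432 + 0.0126)
x^{k+1} = 0.779
Step 2: z-update.
Minimize 1*z^2 + 1*z + (1.0/2)*(0.779 - z - 0.0126)^2
FOC: (2*1 + 1.0)*z = -1 + 1.0*(0.779 - 0.0126)
z^{k+1} = -0.0779
Step 3: u-update.
u^{k+1} = -0.0126 + 0.779 + 0.0779 = 0.8443
Step 4: Primal residual = |0.779 + 0.0779| = 0.8569


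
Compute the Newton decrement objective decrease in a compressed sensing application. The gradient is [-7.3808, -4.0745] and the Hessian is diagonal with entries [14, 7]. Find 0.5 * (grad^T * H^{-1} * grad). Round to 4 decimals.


Step 1: H is diagonal, so H^(-1) * g = [-0.5272, -0.5821].
Step 2: g^T H^(-1) g = sum_i g_i^2 / H_ii
  = (-7.3808)^2/14 + (-4.0745)^2/7
  = 3.8912 + 2.3717 = 6.2628
Step 3: Objective decrease = 0.5 * g^T H^(-1) g = 3.1314


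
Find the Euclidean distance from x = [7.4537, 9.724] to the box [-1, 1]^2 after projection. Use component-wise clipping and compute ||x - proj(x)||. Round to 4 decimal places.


Project each component onto [-1, 1].
clip(7.4537) = 1.0, clip(9.724) = 1.0
Projection = [1.0, 1.0]
Squared diffs: [41.6502, 76.1082]
Distance = sqrt(117.7584) = 10.8517


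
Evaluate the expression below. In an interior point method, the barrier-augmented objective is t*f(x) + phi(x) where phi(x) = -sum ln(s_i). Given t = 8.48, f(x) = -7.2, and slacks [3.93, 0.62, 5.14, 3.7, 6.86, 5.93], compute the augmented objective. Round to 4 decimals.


Step 1: Compute log-barrier.
ln values: [1.3686, -0.478, 1.6371, 1.3083, 1.9257, 1.78]
phi = -(1.3686 - 0.478 + 1.6371 + 1.3083 + 1.9257 + 1.78) = -7.5417
Step 2: Compute augmented objective.
t*f(x) = 8.48*-7.2 = -61.056
Total = -61.056 - 7.5417 = -68.5977


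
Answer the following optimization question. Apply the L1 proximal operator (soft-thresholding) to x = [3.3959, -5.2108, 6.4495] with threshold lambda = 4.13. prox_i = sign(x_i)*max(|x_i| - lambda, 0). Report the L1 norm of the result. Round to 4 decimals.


Soft-thresholding with lambda = 4.13:
prox(3.3959) = sign(3.3959)*max(|3.3959| - 4.13, 0) = 0.0
prox(-5.2108) = sign(-5.2108)*max(|-5.2108| - 4.13, 0) = -1.0808
prox(6.4495) = sign(6.4495)*max(|6.4495| - 4.13, 0) = 2.3195
prox(x) = [0.0, -1.0808, 2.3195]
||prox(x)||_1 = 0.0 + 1.0808 + 2.3195 = 3.4003


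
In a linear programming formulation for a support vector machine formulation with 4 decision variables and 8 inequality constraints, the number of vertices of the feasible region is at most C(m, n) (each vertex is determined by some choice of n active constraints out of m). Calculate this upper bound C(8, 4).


Each vertex corresponds to some choice of n active constraints out of m, so the number of vertices is at most C(m, n) = m! / (n!(m-n)!).
m = 8, n = 4
Numerator: 8 * 7 * 6 * 5
Denominator: 4! = 24
C(8, 4) = 70


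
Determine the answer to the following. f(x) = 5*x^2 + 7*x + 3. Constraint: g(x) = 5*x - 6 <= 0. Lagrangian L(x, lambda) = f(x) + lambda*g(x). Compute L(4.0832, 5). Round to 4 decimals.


Step 1: Evaluate f(x).
f(4.0832) = 5*4.0832^2 + 7*4.0832 + 3 = 114.945
Step 2: Evaluate g(x).
g(4.0832) = 5*4.0832 - 6 = 14.416
Step 3: Compute Lagrangian.
L = 114.945 + 5*14.416 = 187.025


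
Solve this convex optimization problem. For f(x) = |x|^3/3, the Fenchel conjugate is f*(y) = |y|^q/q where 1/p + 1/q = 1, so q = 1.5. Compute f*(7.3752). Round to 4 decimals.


The conjugate exponent q satisfies 1/p + 1/q = 1.
p = 3, so q = 3/(3 - 1) = 1.5
|y|^q = 7.3752^1.5 = 20.0291
f*(7.3752) = 20.0291 / 1.5 = 13.3527


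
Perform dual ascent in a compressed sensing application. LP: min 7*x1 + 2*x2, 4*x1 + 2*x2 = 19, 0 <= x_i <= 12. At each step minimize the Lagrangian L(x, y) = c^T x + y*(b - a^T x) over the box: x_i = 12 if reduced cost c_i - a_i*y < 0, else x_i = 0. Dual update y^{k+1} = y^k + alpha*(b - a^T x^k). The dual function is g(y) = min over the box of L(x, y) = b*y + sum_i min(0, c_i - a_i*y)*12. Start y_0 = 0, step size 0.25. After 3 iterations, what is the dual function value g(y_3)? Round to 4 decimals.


Dual ascent for LP: min 7*x1 + 2*x2, 4*x1 + 2*x2 = 19, 0 <= x_i <= 12
Step 1: y^k = 0.0, reduced costs: (7.0, 2.0)
  x^k = (0.0, 0.0), subgradient = b - a^T x = 19.0
  y^{k+1} = 0.0 + 0.25*19.0 = 4.75
Step 2: y^k = 4.75, reduced costs: (-12.0, -7.5)
  x^k = (12.0, 12.0), subgradient = b - a^T x = -53.0
  y^{k+1} = 4.75 + 0.25*-53.0 = -8.5
Step 3: y^k = -8.5, reduced costs: (41.0, 19.0)
  x^k = (0.0, 0.0), subgradient = b - a^T x = 19.0
  y^{k+1} = -8.5 + 0.25*19.0 = -3.75
Dual objective at y_3 = -3.75: reduced costs (22.0, 9.5), box minimizer x = (0.0, 0.0)
g(y_3) = b*y + (c1 - a1*y)*x1 + (c2 - a2*y)*x2 = 19*(-3.75) + 22.0*0.0 + 9.5*0.0 = -71.25 + 0.0 + 0.0 = -71.25


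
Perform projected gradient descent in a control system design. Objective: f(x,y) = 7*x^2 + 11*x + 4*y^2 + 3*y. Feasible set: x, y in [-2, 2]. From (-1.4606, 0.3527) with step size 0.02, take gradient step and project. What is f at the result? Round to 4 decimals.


Step 1: Compute gradient at (-1.4606, 0.3527).
grad_x = 2*7*-1.4606 + 11 = -9.4484
grad_y = 2*4*0.3527 + 3 = 5.8216
Step 2: Gradient step.
x_raw = -1.4606 - 0.02*-9.4484 = -1.2716
y_raw = 0.3527 - 0.02*5.8216 = 0.2363
Step 3: Project onto [-2, 2].
x_proj = clip(-1.2716) = -1.2716
y_proj = clip(0.2363) = 0.2363
Step 4: Evaluate f.
f(-1.2716, 0.2363) = -1.7365


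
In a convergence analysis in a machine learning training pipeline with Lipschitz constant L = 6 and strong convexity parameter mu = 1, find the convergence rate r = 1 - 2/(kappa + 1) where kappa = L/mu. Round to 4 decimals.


Step 1: Compute the condition number.
kappa = L/mu = 6/1 = 6.0
Step 2: Compute the convergence rate.
r = 1 - 2/(kappa + 1) = 1 - 2*mu/(L + mu) = (L - mu)/(L + mu) = 5/7 = 0.7143


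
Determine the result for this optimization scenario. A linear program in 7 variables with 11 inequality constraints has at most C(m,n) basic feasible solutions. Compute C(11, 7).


Each vertex corresponds to some choice of n active constraints out of m, so the number of vertices is at most C(m, n) = m! / (n!(m-n)!).
m = 11, n = 7
Numerator: 11 * 10 * 9 * 8 * 7 * 6 * 5
Denominator: 7! = 5040
C(11, 7) = 330


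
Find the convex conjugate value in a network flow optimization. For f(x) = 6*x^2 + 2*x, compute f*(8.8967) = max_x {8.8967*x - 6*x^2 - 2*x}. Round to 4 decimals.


f*(y) = sup_x {y*x - a*x^2 - b*x} = sup_x {(y-b)*x - a*x^2}
FOC: (y - b) - 2a*x = 0 => x* = (y - b)/(2a)
x* = (8.8967 - 2)/(2*6) = 0.5747
f*(8.8967) = (y-b)^2/(4a) = (8.8967 - 2)^2/(4*6)
= 47.5645/24 = 1.9819


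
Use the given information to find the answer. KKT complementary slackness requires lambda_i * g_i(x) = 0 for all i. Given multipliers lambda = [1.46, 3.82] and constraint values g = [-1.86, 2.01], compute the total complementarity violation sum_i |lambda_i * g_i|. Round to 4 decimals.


KKT complementary slackness check:
lambda_1 * g_1 = 1.46 * -1.86 = -2.7156
lambda_2 * g_2 = 3.82 * 2.01 = 7.6782
Total violation = 2.7156 + 7.6782 = 10.3938


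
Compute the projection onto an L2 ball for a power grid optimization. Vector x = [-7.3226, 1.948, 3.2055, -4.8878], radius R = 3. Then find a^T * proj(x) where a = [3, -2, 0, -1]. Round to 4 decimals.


Step 1: Compute ||x|| (intermediates to 6 decimals).
||x|| = sqrt((-7.3226)^2 + 1.948^2 + 3.2055^2 + (-4.8878)^2) = 9.569796
Step 2: Project.
Since ||x|| > R, scale = R/||x|| = 3/9.569796 = 0.313486, proj(x) = scale * x
proj(x) = [-2.295533, 0.610671, 1.004879, -1.532257]
Step 3: Dot product.
a^T * proj(x) = 3*(-2.295533) - 2*0.610671 + 0*1.004879 - 1*(-1.532257) = -6.5757


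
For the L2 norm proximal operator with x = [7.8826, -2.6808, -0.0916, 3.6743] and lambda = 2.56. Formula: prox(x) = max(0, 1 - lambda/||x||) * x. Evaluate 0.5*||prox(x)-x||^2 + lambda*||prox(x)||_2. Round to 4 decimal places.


Step 1: Compute ||x||.
||x|| = 9.1012
Step 2: Compute scaling factor.
scale = max(0, 1 - 2.56/9.1012) = 0.7187
Step 3: prox(x) = [5.6654, -1.9267, -0.0658, 2.6408]
||prox(x)|| = 6.5412
Step 4: Proximal objective.
0.5*||prox-x||^2 = 3.2768
lambda*||prox|| = 16.7455
Total = 20.0221


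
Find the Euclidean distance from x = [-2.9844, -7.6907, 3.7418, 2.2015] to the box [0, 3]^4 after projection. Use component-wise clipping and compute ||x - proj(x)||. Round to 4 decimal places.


Project each component onto [0, 3].
clip(-2.9844) = 0.0, clip(-7.6907) = 0.0, clip(3.7418) = 3.0, clip(2.2015) = 2.2015
Projection = [0.0, 0.0, 3.0, 2.2015]
Squared diffs: [8.9066, 59.1469, 0.5503, 0.0]
Distance = sqrt(68.6038) = 8.2827


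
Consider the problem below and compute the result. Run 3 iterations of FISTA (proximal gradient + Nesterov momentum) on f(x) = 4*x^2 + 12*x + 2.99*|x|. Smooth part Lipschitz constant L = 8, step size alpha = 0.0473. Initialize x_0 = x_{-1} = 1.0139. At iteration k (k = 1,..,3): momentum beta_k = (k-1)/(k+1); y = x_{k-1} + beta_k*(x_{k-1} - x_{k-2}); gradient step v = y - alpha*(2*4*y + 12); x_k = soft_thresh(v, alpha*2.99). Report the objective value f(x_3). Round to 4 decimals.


FISTA on f(x) = 4*x^2 + 12*x + 2.99*|x|
L = 8, alpha = 0.0473
Iteration 1: beta = 0.0, y = 1.0139 + 0.0*(1.0139 - 1.0139) = 1.0139
  grad(y) = 20.1112, v = y - alpha*grad = 0.0626
  prox(v) = soft_thresh(0.0626, 0.1414) = 0.0
Iteration 2: beta = 0.3333, y = 0.0 + 0.3333*(0.0 - 1.0139) = -0.338
  grad(y) = 9.2963, v = y - alpha*grad = -0.7777
  prox(v) = soft_thresh(-0.7777, 0.1414) = -0.6363
Iteration 3: beta = 0.5, y = -0.6363 + 0.5*(-0.6363 - 0.0) = -0.9544
  grad(y) = 4.365, v = y - alpha*grad = -1.1608
  prox(v) = soft_thresh(-1.1608, 0.1414) = -1.0194
f(x_3) = 4*(-1.0194)^2 + 12*(-1.0194) + 2.99*|-1.0194| = -5.0281


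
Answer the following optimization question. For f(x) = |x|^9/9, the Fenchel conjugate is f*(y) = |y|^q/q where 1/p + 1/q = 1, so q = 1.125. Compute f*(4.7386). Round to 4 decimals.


The conjugate exponent q satisfies 1/p + 1/q = 1.
p = 9, so q = 9/(9 - 1) = 1.125
|y|^q = 4.7386^1.125 = 5.7558
f*(4.7386) = 5.7558 / 1.125 = 5.1163


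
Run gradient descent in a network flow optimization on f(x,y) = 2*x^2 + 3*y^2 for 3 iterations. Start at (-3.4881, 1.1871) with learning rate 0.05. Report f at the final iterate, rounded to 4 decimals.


Gradient descent on f(x,y) = 2*x^2 + 3*y^2.
Starting point: (-3.4881, 1.1871), alpha = 0.05
Step 1: grad_x = 2*2*-3.4881 = -13.9524, grad_y = 2*3*1.1871 = 7.1226
  x_1 = -3.4881 - 0.05*-13.9524 = -2.7905
  y_1 = 1.1871 - 0.05*7.1226 = 0.831
Step 2: grad_x = 2*2*-2.7905 = -11.1619, grad_y = 2*3*0.831 = 4.9858
  x_2 = -2.7905 - 0.05*-11.1619 = -2.2324
  y_2 = 0.831 - 0.05*4.9858 = 0.5817
Step 3: grad_x = 2*2*-2.2324 = -8.9295, grad_y = 2*3*0.5817 = 3.4901
  x_3 = -2.2324 - 0.05*-8.9295 = -1.7859
  y_3 = 0.5817 - 0.05*3.4901 = 0.4072
f(-1.7859, 0.4072) = 2*(-1.7859)^2 + 3*0.4072^2 = 6.8763


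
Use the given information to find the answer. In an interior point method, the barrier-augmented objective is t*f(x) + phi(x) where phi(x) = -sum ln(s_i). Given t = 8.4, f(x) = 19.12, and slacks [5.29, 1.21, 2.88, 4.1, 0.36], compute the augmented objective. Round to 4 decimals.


Step 1: Compute log-barrier.
ln values: [1.6658, 0.1906, 1.0578, 1.411, -1.0217]
phi = -(1.6658 + 0.1906 + 1.0578 + 1.411 - 1.0217) = -3.3036
Step 2: Compute augmented objective.
t*f(x) = 8.4*19.12 = 160.608
Total = 160.608 - 3.3036 = 157.3044


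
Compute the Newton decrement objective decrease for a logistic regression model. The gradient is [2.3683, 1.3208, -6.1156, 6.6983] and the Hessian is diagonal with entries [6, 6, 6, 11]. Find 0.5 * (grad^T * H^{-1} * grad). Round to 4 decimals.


Step 1: H is diagonal, so H^(-1) * g = [0.3947, 0.2201, -1.0193, 0.6089].
Step 2: g^T H^(-1) g = sum_i g_i^2 / H_ii
  = (2.3683)^2/6 + (1.3208)^2/6 + (-6.1156)^2/6 + (6.6983)^2/11
  = 0.9348 + 0.2908 + 6.2334 + 4.0788 = 11.5378
Step 3: Objective decrease = 0.5 * g^T H^(-1) g = 5.7689


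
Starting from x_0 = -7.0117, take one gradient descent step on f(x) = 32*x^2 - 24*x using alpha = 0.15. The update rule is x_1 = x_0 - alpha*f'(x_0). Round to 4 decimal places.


We compute the gradient at x_0 and apply the update.
f'(x) = 64*x - 24
f'(-7.0117) = 64*-7.0117 - 24 = -472.7488
x_1 = -7.0117 - 0.15*-472.7488 = 63.9006


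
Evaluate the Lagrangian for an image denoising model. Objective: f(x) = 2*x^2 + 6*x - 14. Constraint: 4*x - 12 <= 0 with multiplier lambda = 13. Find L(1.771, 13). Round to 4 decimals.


Step 1: Evaluate f(x).
f(1.771) = 2*1.771^2 + 6*1.771 - 14 = 2.8989
Step 2: Evaluate g(x).
g(1.771) = 4*1.771 - 12 = -4.916
Step 3: Compute Lagrangian.
L = 2.8989 + 13*-4.916 = -61.0091


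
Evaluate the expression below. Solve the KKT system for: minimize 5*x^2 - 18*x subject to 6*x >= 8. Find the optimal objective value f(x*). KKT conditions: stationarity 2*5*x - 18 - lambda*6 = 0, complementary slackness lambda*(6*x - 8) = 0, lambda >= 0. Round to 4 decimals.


Step 1: Try lambda = 0 (constraint inactive).
Stationarity: 2*5*x - 18 = 0
x* = 18/(2*5) = 1.8
Check constraint: 6*1.8 = 10.8 >= 8 -- satisfied.
Step 2: Compute optimal value.
f(x*) = 5*1.8^2 - 18*1.8 = -16.2


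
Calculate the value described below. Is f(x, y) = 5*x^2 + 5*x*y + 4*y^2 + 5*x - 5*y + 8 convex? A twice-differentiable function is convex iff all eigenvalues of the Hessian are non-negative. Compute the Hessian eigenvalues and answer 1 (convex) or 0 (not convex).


The Hessian of f(x,y) = 5*x^2 + 5*x*y + 4*y^2 + 5*x - 5*y + 8 is:
H = [[10, 5], [5, 8]]
Trace = 10 + 8 = 18
Determinant = 10*8 - (5)^2 = 55
Discriminant = (18)^2 - 4*55 = 104.0
Eigenvalues: lambda_1 = 3.901, lambda_2 = 14.099
The function is convex.

1


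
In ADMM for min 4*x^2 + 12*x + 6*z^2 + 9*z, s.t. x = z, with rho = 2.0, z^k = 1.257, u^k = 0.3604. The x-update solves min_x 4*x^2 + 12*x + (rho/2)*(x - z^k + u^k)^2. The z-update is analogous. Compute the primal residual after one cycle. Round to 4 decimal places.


ADMM iteration with rho = 2.0, z^k = 1.257, u^k = 0.3604
Step 1: x-update.
Minimize 4*x^2 + 12*x + (2.0/2)*(x - 1.257 + 0.3604)^2
FOC: (2*4 + 2.0)*x = -12 + 2.0*(1.257 - 0.3604)
x^{k+1} = -1.0207
Step 2: z-update.
Minimize 6*z^2 + 9*z + (2.0/2)*(-1.0207 - z + 0.3604)^2
FOC: (2*6 + 2.0)*z = -9 + 2.0*(-1.0207 + 0.3604)
z^{k+1} = -0.7372
Step 3: u-update.
u^{k+1} = 0.3604 - 1.0207 + 0.7372 = 0.0769
Step 4: Primal residual = |-1.0207 + 0.7372| = 0.2835


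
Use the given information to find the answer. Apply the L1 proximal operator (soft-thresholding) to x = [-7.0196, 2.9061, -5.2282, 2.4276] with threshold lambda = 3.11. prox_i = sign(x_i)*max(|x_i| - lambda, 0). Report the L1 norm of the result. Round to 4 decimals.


Soft-thresholding with lambda = 3.11:
prox(-7.0196) = sign(-7.0196)*max(|-7.0196| - 3.11, 0) = -3.9096
prox(2.9061) = sign(2.9061)*max(|2.9061| - 3.11, 0) = 0.0
prox(-5.2282) = sign(-5.2282)*max(|-5.2282| - 3.11, 0) = -2.1182
prox(2.4276) = sign(2.4276)*max(|2.4276| - 3.11, 0) = 0.0
prox(x) = [-3.9096, 0.0, -2.1182, 0.0]
||prox(x)||_1 = 3.9096 + 0.0 + 2.1182 + 0.0 = 6.0278


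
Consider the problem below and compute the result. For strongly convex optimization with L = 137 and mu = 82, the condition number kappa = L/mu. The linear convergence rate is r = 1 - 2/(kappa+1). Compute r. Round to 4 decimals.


Step 1: Compute the condition number.
kappa = L/mu = 137/82 = 1.6707
Step 2: Compute the convergence rate.
r = 1 - 2/(kappa + 1) = 1 - 2*mu/(L + mu) = (L - mu)/(L + mu) = 55/219 = 0.2511


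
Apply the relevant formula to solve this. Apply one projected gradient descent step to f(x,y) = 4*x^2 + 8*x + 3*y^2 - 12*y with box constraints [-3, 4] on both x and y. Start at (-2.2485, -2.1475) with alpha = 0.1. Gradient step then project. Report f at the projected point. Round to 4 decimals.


Step 1: Compute gradient at (-2.2485, -2.1475).
grad_x = 2*4*-2.2485 + 8 = -9.988
grad_y = 2*3*-2.1475 - 12 = -24.885
Step 2: Gradient step.
x_raw = -2.2485 - 0.1*-9.988 = -1.2497
y_raw = -2.1475 - 0.1*-24.885 = 0.341
Step 3: Project onto [-3, 4].
x_proj = clip(-1.2497) = -1.2497
y_proj = clip(0.341) = 0.341
Step 4: Evaluate f.
f(-1.2497, 0.341) = -7.4938


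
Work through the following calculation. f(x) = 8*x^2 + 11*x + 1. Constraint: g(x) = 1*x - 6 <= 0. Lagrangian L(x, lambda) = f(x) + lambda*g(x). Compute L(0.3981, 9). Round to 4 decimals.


Step 1: Evaluate f(x).
f(0.3981) = 8*0.3981^2 + 11*0.3981 + 1 = 6.647
Step 2: Evaluate g(x).
g(0.3981) = 1*0.3981 - 6 = -5.6019
Step 3: Compute Lagrangian.
L = 6.647 + 9*-5.6019 = -43.7701


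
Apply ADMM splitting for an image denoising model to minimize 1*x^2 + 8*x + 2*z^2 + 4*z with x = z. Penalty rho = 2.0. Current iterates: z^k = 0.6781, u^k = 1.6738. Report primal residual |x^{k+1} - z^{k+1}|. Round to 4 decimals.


ADMM iteration with rho = 2.0, z^k = 0.6781, u^k = 1.6738
Step 1: x-update.
Minimize 1*x^2 + 8*x + (2.0/2)*(x - 0.6781 + 1.6738)^2
FOC: (2*1 + 2.0)*x = -8 + 2.0*(0.6781 - 1.6738)
x^{k+1} = -2.4979
Step 2: z-update.
Minimize 2*z^2 + 4*z + (2.0/2)*(-2.4979 - z + 1.6738)^2
FOC: (2*2 + 2.0)*z = -4 + 2.0*(-2.4979 + 1.6738)
z^{k+1} = -0.9414
Step 3: u-update.
u^{k+1} = 1.6738 - 2.4979 + 0.9414 = 0.1173
Step 4: Primal residual = |-2.4979 + 0.9414| = 1.5565


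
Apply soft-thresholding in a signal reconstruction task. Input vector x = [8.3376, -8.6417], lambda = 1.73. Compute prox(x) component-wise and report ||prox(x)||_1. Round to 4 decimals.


Soft-thresholding with lambda = 1.73:
prox(8.3376) = sign(8.3376)*max(|8.3376| - 1.73, 0) = 6.6076
prox(-8.6417) = sign(-8.6417)*max(|-8.6417| - 1.73, 0) = -6.9117
prox(x) = [6.6076, -6.9117]
||prox(x)||_1 = 6.6076 + 6.9117 = 13.5193


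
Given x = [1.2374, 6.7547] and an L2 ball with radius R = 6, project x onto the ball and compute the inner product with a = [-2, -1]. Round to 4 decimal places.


Step 1: Compute ||x|| (intermediates to 6 decimals).
||x|| = sqrt(1.2374^2 + 6.7547^2) = 6.867105
Step 2: Project.
Since ||x|| > R, scale = R/||x|| = 6/6.867105 = 0.873731, proj(x) = scale * x
proj(x) = [1.081155, 5.901791]
Step 3: Dot product.
a^T * proj(x) = -2*1.081155 - 1*5.901791 = -8.0641


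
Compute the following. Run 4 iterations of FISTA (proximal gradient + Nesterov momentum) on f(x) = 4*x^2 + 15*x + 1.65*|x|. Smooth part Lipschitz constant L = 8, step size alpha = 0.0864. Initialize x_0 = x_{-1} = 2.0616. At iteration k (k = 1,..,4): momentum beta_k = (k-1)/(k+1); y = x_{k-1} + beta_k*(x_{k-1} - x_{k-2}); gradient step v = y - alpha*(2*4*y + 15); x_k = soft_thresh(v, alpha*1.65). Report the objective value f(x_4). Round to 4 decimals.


FISTA on f(x) = 4*x^2 + 15*x + 1.65*|x|
L = 8, alpha = 0.0864
Iteration 1: beta = 0.0, y = 2.0616 + 0.0*(2.0616 - 2.0616) = 2.0616
  grad(y) = 31.4928, v = y - alpha*grad = -0.6594
  prox(v) = soft_thresh(-0.6594, 0.1426) = -0.5168
Iteration 2: beta = 0.3333, y = -0.5168 + 0.3333*(-0.5168 - 2.0616) = -1.3763
  grad(y) = 3.9897, v = y - alpha*grad = -1.721
  prox(v) = soft_thresh(-1.721, 0.1426) = -1.5784
Iteration 3: beta = 0.5, y = -1.5784 + 0.5*(-1.5784 + 0.5168) = -2.1092
  grad(y) = -1.874, v = y - alpha*grad = -1.9473
  prox(v) = soft_thresh(-1.9473, 0.1426) = -1.8048
Iteration 4: beta = 0.6, y = -1.8048 + 0.6*(-1.8048 + 1.5784) = -1.9406
  grad(y) = -0.5246, v = y - alpha*grad = -1.8953
  prox(v) = soft_thresh(-1.8953, 0.1426) = -1.7527
f(x_4) = 4*(-1.7527)^2 + 15*(-1.7527) + 1.65*|-1.7527| = -11.1107


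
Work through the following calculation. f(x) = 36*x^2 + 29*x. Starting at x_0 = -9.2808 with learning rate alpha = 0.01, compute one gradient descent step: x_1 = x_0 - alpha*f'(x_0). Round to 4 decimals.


We compute the gradient at x_0 and apply the update.
f'(x) = 72*x + 29
f'(-9.2808) = 72*-9.2808 + 29 = -639.2176
x_1 = -9.2808 - 0.01*-639.2176 = -2.8886


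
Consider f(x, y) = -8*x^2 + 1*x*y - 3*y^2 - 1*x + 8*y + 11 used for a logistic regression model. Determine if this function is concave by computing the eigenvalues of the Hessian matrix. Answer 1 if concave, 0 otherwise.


The Hessian of f(x,y) = -8*x^2 + 1*x*y - 3*y^2 - 1*x + 8*y + 11 is:
H = [[-16, 1], [1, -6]]
Trace = -16 - 6 = -22
Determinant = -16*-6 - (1)^2 = 95
Discriminant = (-22)^2 - 4*95 = 104.0
Eigenvalues: lambda_1 = -16.099, lambda_2 = -5.901
The function is concave.

1


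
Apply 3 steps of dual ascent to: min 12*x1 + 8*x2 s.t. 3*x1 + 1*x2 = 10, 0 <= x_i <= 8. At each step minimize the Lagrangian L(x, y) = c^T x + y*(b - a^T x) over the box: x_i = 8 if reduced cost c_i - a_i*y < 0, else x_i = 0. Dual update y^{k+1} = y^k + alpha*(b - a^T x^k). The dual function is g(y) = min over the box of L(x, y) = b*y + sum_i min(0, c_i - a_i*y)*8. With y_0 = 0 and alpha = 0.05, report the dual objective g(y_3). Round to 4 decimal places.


Dual ascent for LP: min 12*x1 + 8*x2, 3*x1 + 1*x2 = 10, 0 <= x_i <= 8
Step 1: y^k = 0.0, reduced costs: (12.0, 8.0)
  x^k = (0.0, 0.0), subgradient = b - a^T x = 10.0
  y^{k+1} = 0.0 + 0.05*10.0 = 0.5
Step 2: y^k = 0.5, reduced costs: (10.5, 7.5)
  x^k = (0.0, 0.0), subgradient = b - a^T x = 10.0
  y^{k+1} = 0.5 + 0.05*10.0 = 1.0
Step 3: y^k = 1.0, reduced costs: (9.0, 7.0)
  x^k = (0.0, 0.0), subgradient = b - a^T x = 10.0
  y^{k+1} = 1.0 + 0.05*10.0 = 1.5
Dual objective at y_3 = 1.5: reduced costs (7.5, 6.5), box minimizer x = (0.0, 0.0)
g(y_3) = b*y + (c1 - a1*y)*x1 + (c2 - a2*y)*x2 = 10*1.5 + 7.5*0.0 + 6.5*0.0 = 15.0 + 0.0 + 0.0 = 15.0


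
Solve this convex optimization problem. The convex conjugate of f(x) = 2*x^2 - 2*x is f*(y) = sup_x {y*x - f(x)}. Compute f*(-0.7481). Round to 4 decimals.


f*(y) = sup_x {y*x - a*x^2 - b*x} = sup_x {(y-b)*x - a*x^2}
FOC: (y - b) - 2a*x = 0 => x* = (y - b)/(2a)
x* = (-0.7481 + 2)/(2*2) = 0.313
f*(-0.7481) = (y-b)^2/(4a) = (-0.7481 + 2)^2/(4*2)
= 1.5673/8 = 0.1959


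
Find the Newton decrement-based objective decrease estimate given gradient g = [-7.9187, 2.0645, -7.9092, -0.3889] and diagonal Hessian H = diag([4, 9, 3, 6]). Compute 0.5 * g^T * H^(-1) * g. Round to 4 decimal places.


Step 1: H is diagonal, so H^(-1) * g = [-1.9797, 0.2294, -2.6364, -0.0648].
Step 2: g^T H^(-1) g = sum_i g_i^2 / H_ii
  = (-7.9187)^2/4 + (2.0645)^2/9 + (-7.9092)^2/3 + (-0.3889)^2/6
  = 15.6765 + 0.4736 + 20.8518 + 0.0252 = 37.027
Step 3: Objective decrease = 0.5 * g^T H^(-1) g = 18.5135


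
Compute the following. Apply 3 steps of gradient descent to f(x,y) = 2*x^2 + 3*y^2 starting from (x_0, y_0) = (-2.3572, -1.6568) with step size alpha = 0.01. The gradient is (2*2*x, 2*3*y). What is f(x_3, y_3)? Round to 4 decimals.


Gradient descent on f(x,y) = 2*x^2 + 3*y^2.
Starting point: (-2.3572, -1.6568), alpha = 0.01
Step 1: grad_x = 2*2*-2.3572 = -9.4288, grad_y = 2*3*-1.6568 = -9.9408
  x_1 = -2.3572 - 0.01*-9.4288 = -2.2629
  y_1 = -1.6568 - 0.01*-9.9408 = -1.5574
Step 2: grad_x = 2*2*-2.2629 = -9.0516, grad_y = 2*3*-1.5574 = -9.3444
  x_2 = -2.2629 - 0.01*-9.0516 = -2.1724
  y_2 = -1.5574 - 0.01*-9.3444 = -1.4639
Step 3: grad_x = 2*2*-2.1724 = -8.6896, grad_y = 2*3*-1.4639 = -8.7837
  x_3 = -2.1724 - 0.01*-8.6896 = -2.0855
  y_3 = -1.4639 - 0.01*-8.7837 = -1.3761
f(-2.0855, -1.3761) = 2*(-2.0855)^2 + 3*(-1.3761)^2 = 14.3797


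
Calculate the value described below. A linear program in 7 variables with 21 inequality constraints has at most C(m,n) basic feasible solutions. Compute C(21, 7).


Each vertex corresponds to some choice of n active constraints out of m, so the number of vertices is at most C(m, n) = m! / (n!(m-n)!).
m = 21, n = 7
Numerator: 21 * 20 * 19 * 18 * 17 * 16 * 15
Denominator: 7! = 5040
C(21, 7) = 116280


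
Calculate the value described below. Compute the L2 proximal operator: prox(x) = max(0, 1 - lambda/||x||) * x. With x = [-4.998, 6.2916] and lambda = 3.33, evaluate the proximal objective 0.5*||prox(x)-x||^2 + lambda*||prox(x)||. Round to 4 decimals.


Step 1: Compute ||x||.
||x|| = 8.0352
Step 2: Compute scaling factor.
scale = max(0, 1 - 3.33/8.0352) = 0.5856
Step 3: prox(x) = [-2.9267, 3.6842]
||prox(x)|| = 4.7052
Step 4: Proximal objective.
0.5*||prox-x||^2 = 5.5445
lambda*||prox|| = 15.6683
Total = 21.2127


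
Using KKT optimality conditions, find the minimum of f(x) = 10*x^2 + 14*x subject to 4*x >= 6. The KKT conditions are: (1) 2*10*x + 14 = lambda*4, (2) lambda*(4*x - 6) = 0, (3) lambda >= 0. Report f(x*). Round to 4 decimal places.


Step 1: Try lambda = 0 (constraint inactive).
x_unc = -14/(2*10) = -0.7
Check: 4*-0.7 = -2.8 < 6 -- violated!
Step 2: Constraint must be active: 4*x = 6
x* = 6/4 = 1.5
lambda = (2*10*1.5 + 14)/4 = 11.0
Step 3: Compute optimal value.
f(x*) = 10*1.5^2 + 14*1.5 = 43.5


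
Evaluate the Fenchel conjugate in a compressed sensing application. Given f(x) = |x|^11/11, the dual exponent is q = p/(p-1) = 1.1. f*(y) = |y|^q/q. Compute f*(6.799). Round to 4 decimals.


The conjugate exponent q satisfies 1/p + 1/q = 1.
p = 11, so q = 11/(11 - 1) = 1.1
|y|^q = 6.799^1.1 = 8.2355
f*(6.799) = 8.2355 / 1.1 = 7.4868


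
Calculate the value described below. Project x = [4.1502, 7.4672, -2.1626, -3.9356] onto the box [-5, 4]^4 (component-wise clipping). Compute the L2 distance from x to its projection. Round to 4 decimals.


Project each component onto [-5, 4].
clip(4.1502) = 4.0, clip(7.4672) = 4.0, clip(-2.1626) = -2.1626, clip(-3.9356) = -3.9356
Projection = [4.0, 4.0, -2.1626, -3.9356]
Squared diffs: [0.0226, 12.0215, 0.0, 0.0]
Distance = sqrt(12.0441) = 3.4705


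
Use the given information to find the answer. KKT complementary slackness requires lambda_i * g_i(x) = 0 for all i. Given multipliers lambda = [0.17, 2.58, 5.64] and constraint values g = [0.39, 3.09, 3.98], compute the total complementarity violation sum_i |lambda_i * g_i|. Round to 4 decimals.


KKT complementary slackness check:
lambda_1 * g_1 = 0.17 * 0.39 = 0.0663
lambda_2 * g_2 = 2.58 * 3.09 = 7.9722
lambda_3 * g_3 = 5.64 * 3.98 = 22.4472
Total violation = 0.0663 + 7.9722 + 22.4472 = 30.4857


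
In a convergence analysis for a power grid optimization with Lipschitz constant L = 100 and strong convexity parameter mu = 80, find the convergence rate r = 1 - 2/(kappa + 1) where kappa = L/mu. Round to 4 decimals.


Step 1: Compute the condition number.
kappa = L/mu = 100/80 = 1.25
Step 2: Compute the convergence rate.
r = 1 - 2/(kappa + 1) = 1 - 2*mu/(L + mu) = (L - mu)/(L + mu) = 20/180 = 0.1111


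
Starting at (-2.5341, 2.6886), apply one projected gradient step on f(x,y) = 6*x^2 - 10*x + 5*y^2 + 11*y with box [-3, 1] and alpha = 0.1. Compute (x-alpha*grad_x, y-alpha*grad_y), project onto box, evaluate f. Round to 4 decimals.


Step 1: Compute gradient at (-2.5341, 2.6886).
grad_x = 2*6*-2.5341 - 10 = -40.4092
grad_y = 2*5*2.6886 + 11 = 37.886
Step 2: Gradient step.
x_raw = -2.5341 - 0.1*-40.4092 = 1.5068
y_raw = 2.6886 - 0.1*37.886 = -1.1
Step 3: Project onto [-3, 1].
x_proj = clip(1.5068) = 1.0
y_proj = clip(-1.1) = -1.1
Step 4: Evaluate f.
f(1.0, -1.1) = -10.05


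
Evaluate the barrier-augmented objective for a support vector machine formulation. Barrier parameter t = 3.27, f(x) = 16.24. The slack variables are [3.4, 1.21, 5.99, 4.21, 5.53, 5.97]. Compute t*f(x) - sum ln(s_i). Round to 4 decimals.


Step 1: Compute log-barrier.
ln values: [1.2238, 0.1906, 1.7901, 1.4375, 1.7102, 1.7867]
phi = -(1.2238 + 0.1906 + 1.7901 + 1.4375 + 1.7102 + 1.7867) = -8.1389
Step 2: Compute augmented objective.
t*f(x) = 3.27*16.24 = 53.1048
Total = 53.1048 - 8.1389 = 44.9659


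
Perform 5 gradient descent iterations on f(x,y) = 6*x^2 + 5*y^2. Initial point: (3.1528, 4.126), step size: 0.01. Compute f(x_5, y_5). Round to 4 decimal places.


Gradient descent on f(x,y) = 6*x^2 + 5*y^2.
Starting point: (3.1528, 4.126), alpha = 0.01
Step 1: grad_x = 2*6*3.1528 = 37.8336, grad_y = 2*5*4.126 = 41.26
  x_1 = 3.1528 - 0.01*37.8336 = 2.7745
  y_1 = 4.126 - 0.01*41.26 = 3.7134
Step 2: grad_x = 2*6*2.7745 = 33.2936, grad_y = 2*5*3.7134 = 37.134
  x_2 = 2.7745 - 0.01*33.2936 = 2.4415
  y_2 = 3.7134 - 0.01*37.134 = 3.3421
Step 3: grad_x = 2*6*2.4415 = 29.2983, grad_y = 2*5*3.3421 = 33.4206
  x_3 = 2.4415 - 0.01*29.2983 = 2.1485
  y_3 = 3.3421 - 0.01*33.4206 = 3.0079
Step 4: grad_x = 2*6*2.1485 = 25.7825, grad_y = 2*5*3.0079 = 30.0785
  x_4 = 2.1485 - 0.01*25.7825 = 1.8907
  y_4 = 3.0079 - 0.01*30.0785 = 2.7071
Step 5: grad_x = 2*6*1.8907 = 22.6886, grad_y = 2*5*2.7071 = 27.0707
  x_5 = 1.8907 - 0.01*22.6886 = 1.6638
  y_5 = 2.7071 - 0.01*27.0707 = 2.4364
f(1.6638, 2.4364) = 6*1.6638^2 + 5*2.4364^2 = 46.2893


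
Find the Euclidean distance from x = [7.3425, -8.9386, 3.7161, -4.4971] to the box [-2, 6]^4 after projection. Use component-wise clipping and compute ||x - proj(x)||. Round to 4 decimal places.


Project each component onto [-2, 6].
clip(7.3425) = 6.0, clip(-8.9386) = -2.0, clip(3.7161) = 3.7161, clip(-4.4971) = -2.0
Projection = [6.0, -2.0, 3.7161, -2.0]
Squared diffs: [1.8023, 48.1442, 0.0, 6.2355]
Distance = sqrt(56.182) = 7.4955


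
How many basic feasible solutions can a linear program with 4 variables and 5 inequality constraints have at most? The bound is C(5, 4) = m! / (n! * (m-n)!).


Each vertex corresponds to some choice of n active constraints out of m, so the number of vertices is at most C(m, n) = m! / (n!(m-n)!).
m = 5, n = 4
Numerator: 5 * 4 * 3 * 2
Denominator: 4! = 24
C(5, 4) = 5


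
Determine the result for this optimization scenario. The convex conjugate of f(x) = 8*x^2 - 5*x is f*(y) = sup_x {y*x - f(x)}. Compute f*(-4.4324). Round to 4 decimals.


f*(y) = sup_x {y*x - a*x^2 - b*x} = sup_x {(y-b)*x - a*x^2}
FOC: (y - b) - 2a*x = 0 => x* = (y - b)/(2a)
x* = (-4.4324 + 5)/(2*8) = 0.0355
f*(-4.4324) = (y-b)^2/(4a) = (-4.4324 + 5)^2/(4*8)
= 0.3222/32 = 0.0101


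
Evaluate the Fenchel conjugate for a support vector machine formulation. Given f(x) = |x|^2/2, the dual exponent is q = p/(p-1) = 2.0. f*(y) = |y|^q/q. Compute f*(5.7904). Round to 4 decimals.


The conjugate exponent q satisfies 1/p + 1/q = 1.
p = 2, so q = 2/(2 - 1) = 2.0
|y|^q = 5.7904^2.0 = 33.5287
f*(5.7904) = 33.5287 / 2.0 = 16.7644


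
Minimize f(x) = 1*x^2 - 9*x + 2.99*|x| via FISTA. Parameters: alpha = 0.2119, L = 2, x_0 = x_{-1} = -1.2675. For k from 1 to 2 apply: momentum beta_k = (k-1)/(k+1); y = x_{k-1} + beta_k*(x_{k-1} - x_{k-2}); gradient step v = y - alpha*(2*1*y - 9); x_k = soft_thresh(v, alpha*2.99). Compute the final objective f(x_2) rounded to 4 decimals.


FISTA on f(x) = 1*x^2 - 9*x + 2.99*|x|
L = 2, alpha = 0.2119
Iteration 1: beta = 0.0, y = -1.2675 + 0.0*(-1.2675 + 1.2675) = -1.2675
  grad(y) = -11.535, v = y - alpha*grad = 1.1768
  prox(v) = soft_thresh(1.1768, 0.6336) = 0.5432
Iteration 2: beta = 0.3333, y = 0.5432 + 0.3333*(0.5432 + 1.2675) = 1.1467
  grad(y) = -6.7065, v = y - alpha*grad = 2.5679
  prox(v) = soft_thresh(2.5679, 0.6336) = 1.9343
f(x_2) = 1*1.9343^2 - 9*1.9343 + 2.99*|1.9343| = -7.8836


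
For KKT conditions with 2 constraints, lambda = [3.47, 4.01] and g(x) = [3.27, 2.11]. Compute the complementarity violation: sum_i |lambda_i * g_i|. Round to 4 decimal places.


KKT complementary slackness check:
lambda_1 * g_1 = 3.47 * 3.27 = 11.3469
lambda_2 * g_2 = 4.01 * 2.11 = 8.4611
Total violation = 11.3469 + 8.4611 = 19.808


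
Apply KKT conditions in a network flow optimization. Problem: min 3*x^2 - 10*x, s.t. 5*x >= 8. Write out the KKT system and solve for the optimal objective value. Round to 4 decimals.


Step 1: Try lambda = 0 (constraint inactive).
Stationarity: 2*3*x - 10 = 0
x* = 10/(2*3) = 5/3 = 1.6667 (rounded; the exact value 5/3 is used below)
Check constraint: 5*1.6667 = 8.3335 >= 8 -- satisfied.
Step 2: Compute optimal value.
f(x*) = 3*(5/3)^2 - 10*(5/3) = -8.3333


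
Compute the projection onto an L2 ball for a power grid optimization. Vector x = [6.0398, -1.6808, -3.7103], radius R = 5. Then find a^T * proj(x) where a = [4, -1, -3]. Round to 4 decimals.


Step 1: Compute ||x|| (intermediates to 6 decimals).
||x|| = sqrt(6.0398^2 + (-1.6808)^2 + (-3.7103)^2) = 7.284957
Step 2: Project.
Since ||x|| > R, scale = R/||x|| = 5/7.284957 = 0.686346, proj(x) = scale * x
proj(x) = [4.145393, -1.15361, -2.54655]
Step 3: Dot product.
a^T * proj(x) = 4*4.145393 - 1*(-1.15361) - 3*(-2.54655) = 25.3748


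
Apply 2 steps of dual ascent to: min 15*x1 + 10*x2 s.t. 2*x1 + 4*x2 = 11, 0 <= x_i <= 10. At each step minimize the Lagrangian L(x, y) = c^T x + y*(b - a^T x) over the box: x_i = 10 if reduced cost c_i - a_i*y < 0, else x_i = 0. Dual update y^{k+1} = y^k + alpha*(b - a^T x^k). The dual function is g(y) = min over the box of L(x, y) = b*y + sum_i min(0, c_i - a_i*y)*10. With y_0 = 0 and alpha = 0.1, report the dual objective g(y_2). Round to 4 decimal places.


Dual ascent for LP: min 15*x1 + 10*x2, 2*x1 + 4*x2 = 11, 0 <= x_i <= 10
Step 1: y^k = 0.0, reduced costs: (15.0, 10.0)
  x^k = (0.0, 0.0), subgradient = b - a^T x = 11.0
  y^{k+1} = 0.0 + 0.1*11.0 = 1.1
Step 2: y^k = 1.1, reduced costs: (12.8, 5.6)
  x^k = (0.0, 0.0), subgradient = b - a^T x = 11.0
  y^{k+1} = 1.1 + 0.1*11.0 = 2.2
Dual objective at y_2 = 2.2: reduced costs (10.6, 1.2), box minimizer x = (0.0, 0.0)
g(y_2) = b*y + (c1 - a1*y)*x1 + (c2 - a2*y)*x2 = 11*2.2 + 10.6*0.0 + 1.2*0.0 = 24.2 + 0.0 + 0.0 = 24.2


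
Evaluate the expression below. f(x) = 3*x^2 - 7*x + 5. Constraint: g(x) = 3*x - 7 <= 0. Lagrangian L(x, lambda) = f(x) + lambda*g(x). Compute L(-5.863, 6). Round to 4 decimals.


Step 1: Evaluate f(x).
f(-5.863) = 3*(-5.863)^2 - 7*(-5.863) + 5 = 149.1653
Step 2: Evaluate g(x).
g(-5.863) = 3*-5.863 - 7 = -24.589
Step 3: Compute Lagrangian.
L = 149.1653 + 6*-24.589 = 1.6313


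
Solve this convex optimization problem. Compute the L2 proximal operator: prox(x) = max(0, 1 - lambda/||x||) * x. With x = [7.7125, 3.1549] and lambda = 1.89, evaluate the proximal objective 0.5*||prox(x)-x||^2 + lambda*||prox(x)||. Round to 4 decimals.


Step 1: Compute ||x||.
||x|| = 8.3328
Step 2: Compute scaling factor.
scale = max(0, 1 - 1.89/8.3328) = 0.7732
Step 3: prox(x) = [5.9632, 2.4393]
||prox(x)|| = 6.4428
Step 4: Proximal objective.
0.5*||prox-x||^2 = 1.7861
lambda*||prox|| = 12.1769
Total = 13.963


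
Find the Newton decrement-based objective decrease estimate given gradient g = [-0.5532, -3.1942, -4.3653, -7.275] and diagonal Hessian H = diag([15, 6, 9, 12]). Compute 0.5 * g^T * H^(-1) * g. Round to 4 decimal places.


Step 1: H is diagonal, so H^(-1) * g = [-0.0369, -0.5324, -0.485, -0.6063].
Step 2: g^T H^(-1) g = sum_i g_i^2 / H_ii
  = (-0.5532)^2/15 + (-3.1942)^2/6 + (-4.3653)^2/9 + (-7.275)^2/12
  = 0.0204 + 1.7005 + 2.1173 + 4.4105 = 8.2487
Step 3: Objective decrease = 0.5 * g^T H^(-1) g = 4.1243


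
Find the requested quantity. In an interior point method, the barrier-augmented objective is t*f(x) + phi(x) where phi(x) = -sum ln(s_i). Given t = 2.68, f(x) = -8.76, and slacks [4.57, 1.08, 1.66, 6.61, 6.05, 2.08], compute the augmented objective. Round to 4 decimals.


Step 1: Compute log-barrier.
ln values: [1.5195, 0.077, 0.5068, 1.8886, 1.8001, 0.7324]
phi = -(1.5195 + 0.077 + 0.5068 + 1.8886 + 1.8001 + 0.7324) = -6.5243
Step 2: Compute augmented objective.
t*f(x) = 2.68*-8.76 = -23.4768
Total = -23.4768 - 6.5243 = -30.0011
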